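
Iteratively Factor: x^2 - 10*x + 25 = (x - 5)*(x - 5)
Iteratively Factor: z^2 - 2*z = (z - 2)*(z)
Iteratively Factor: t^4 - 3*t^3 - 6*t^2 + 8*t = (t - 1)*(t^3 - 2*t^2 - 8*t) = t*(t - 1)*(t^2 - 2*t - 8) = t*(t - 1)*(t + 2)*(t - 4)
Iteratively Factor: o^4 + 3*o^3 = (o + 3)*(o^3) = o*(o + 3)*(o^2) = o^2*(o + 3)*(o)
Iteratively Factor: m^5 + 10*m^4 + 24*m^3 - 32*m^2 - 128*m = (m - 2)*(m^4 + 12*m^3 + 48*m^2 + 64*m) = (m - 2)*(m + 4)*(m^3 + 8*m^2 + 16*m) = m*(m - 2)*(m + 4)*(m^2 + 8*m + 16) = m*(m - 2)*(m + 4)^2*(m + 4)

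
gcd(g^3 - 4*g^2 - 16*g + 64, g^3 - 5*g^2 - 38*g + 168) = g - 4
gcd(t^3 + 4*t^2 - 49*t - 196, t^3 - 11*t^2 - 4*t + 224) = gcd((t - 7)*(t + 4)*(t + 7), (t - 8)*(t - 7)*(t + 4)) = t^2 - 3*t - 28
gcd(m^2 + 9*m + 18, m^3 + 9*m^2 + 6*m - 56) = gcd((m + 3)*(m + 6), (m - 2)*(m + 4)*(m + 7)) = 1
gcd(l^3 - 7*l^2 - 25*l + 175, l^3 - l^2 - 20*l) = l - 5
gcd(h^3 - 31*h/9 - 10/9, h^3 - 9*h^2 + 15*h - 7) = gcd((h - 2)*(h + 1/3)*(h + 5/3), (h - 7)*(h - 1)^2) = 1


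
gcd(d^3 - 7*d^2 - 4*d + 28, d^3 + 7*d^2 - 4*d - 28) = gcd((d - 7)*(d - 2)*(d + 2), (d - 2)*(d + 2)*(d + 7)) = d^2 - 4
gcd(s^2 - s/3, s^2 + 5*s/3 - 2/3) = s - 1/3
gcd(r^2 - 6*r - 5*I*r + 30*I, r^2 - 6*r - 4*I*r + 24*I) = r - 6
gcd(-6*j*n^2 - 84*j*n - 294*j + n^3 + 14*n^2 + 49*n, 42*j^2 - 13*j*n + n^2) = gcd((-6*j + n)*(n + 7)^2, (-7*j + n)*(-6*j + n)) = 6*j - n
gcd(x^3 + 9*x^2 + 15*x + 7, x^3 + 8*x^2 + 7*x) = x^2 + 8*x + 7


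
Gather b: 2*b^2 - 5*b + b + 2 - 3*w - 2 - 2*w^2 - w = 2*b^2 - 4*b - 2*w^2 - 4*w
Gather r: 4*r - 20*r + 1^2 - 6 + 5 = -16*r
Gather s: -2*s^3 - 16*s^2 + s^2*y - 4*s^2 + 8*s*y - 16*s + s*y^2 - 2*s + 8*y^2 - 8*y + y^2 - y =-2*s^3 + s^2*(y - 20) + s*(y^2 + 8*y - 18) + 9*y^2 - 9*y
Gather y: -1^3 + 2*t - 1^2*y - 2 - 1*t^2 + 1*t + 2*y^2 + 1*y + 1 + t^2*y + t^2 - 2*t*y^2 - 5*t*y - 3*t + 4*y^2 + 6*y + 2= y^2*(6 - 2*t) + y*(t^2 - 5*t + 6)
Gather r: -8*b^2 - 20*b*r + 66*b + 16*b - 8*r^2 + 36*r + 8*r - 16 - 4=-8*b^2 + 82*b - 8*r^2 + r*(44 - 20*b) - 20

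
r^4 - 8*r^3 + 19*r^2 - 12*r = r*(r - 4)*(r - 3)*(r - 1)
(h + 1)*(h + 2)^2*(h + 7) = h^4 + 12*h^3 + 43*h^2 + 60*h + 28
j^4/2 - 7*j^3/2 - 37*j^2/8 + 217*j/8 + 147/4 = (j/2 + 1)*(j - 7)*(j - 7/2)*(j + 3/2)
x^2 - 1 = (x - 1)*(x + 1)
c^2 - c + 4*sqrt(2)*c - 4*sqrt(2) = (c - 1)*(c + 4*sqrt(2))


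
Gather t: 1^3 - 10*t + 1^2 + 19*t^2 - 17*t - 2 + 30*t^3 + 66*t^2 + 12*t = 30*t^3 + 85*t^2 - 15*t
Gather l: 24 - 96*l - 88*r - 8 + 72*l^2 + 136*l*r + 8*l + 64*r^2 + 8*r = 72*l^2 + l*(136*r - 88) + 64*r^2 - 80*r + 16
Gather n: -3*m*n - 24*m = -3*m*n - 24*m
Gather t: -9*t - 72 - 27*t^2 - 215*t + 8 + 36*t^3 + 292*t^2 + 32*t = 36*t^3 + 265*t^2 - 192*t - 64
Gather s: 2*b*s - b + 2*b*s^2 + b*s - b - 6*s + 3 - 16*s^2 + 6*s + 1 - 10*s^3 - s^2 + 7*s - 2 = -2*b - 10*s^3 + s^2*(2*b - 17) + s*(3*b + 7) + 2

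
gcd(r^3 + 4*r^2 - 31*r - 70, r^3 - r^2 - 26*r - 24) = 1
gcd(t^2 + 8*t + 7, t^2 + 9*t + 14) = t + 7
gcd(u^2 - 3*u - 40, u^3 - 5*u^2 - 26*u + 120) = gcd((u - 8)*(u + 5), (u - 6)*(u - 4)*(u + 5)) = u + 5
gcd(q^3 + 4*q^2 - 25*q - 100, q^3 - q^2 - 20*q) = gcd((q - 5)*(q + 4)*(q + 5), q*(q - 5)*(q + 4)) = q^2 - q - 20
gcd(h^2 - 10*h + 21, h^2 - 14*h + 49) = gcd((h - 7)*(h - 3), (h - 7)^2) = h - 7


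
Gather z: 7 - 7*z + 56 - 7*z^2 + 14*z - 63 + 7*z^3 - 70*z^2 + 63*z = 7*z^3 - 77*z^2 + 70*z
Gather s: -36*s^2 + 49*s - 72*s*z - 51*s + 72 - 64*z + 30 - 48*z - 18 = -36*s^2 + s*(-72*z - 2) - 112*z + 84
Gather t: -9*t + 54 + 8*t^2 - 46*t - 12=8*t^2 - 55*t + 42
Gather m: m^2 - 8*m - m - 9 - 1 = m^2 - 9*m - 10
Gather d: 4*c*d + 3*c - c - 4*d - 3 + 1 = 2*c + d*(4*c - 4) - 2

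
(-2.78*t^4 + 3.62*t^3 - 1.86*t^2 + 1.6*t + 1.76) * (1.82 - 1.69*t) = 4.6982*t^5 - 11.1774*t^4 + 9.7318*t^3 - 6.0892*t^2 - 0.0623999999999993*t + 3.2032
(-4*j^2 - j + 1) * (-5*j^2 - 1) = 20*j^4 + 5*j^3 - j^2 + j - 1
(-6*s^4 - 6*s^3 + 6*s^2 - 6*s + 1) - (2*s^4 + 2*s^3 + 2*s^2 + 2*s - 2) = -8*s^4 - 8*s^3 + 4*s^2 - 8*s + 3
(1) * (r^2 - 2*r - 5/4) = r^2 - 2*r - 5/4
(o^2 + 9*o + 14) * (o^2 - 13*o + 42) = o^4 - 4*o^3 - 61*o^2 + 196*o + 588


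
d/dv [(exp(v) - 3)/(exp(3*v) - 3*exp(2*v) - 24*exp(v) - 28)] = 2*(-exp(2*v) + 8*exp(v) - 25)*exp(v)/(exp(5*v) - 8*exp(4*v) - 23*exp(3*v) + 134*exp(2*v) + 476*exp(v) + 392)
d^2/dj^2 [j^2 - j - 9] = 2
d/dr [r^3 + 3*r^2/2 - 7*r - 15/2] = 3*r^2 + 3*r - 7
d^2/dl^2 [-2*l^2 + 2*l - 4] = -4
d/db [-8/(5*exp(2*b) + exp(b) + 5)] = (80*exp(b) + 8)*exp(b)/(5*exp(2*b) + exp(b) + 5)^2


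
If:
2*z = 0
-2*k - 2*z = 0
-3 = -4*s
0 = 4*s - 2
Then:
No Solution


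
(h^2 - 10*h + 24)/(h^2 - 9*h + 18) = (h - 4)/(h - 3)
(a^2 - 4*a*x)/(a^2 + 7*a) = (a - 4*x)/(a + 7)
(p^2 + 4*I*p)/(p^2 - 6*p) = (p + 4*I)/(p - 6)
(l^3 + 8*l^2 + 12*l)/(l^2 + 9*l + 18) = l*(l + 2)/(l + 3)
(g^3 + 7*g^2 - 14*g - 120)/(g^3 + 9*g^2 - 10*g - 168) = (g + 5)/(g + 7)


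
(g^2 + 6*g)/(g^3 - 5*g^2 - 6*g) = (g + 6)/(g^2 - 5*g - 6)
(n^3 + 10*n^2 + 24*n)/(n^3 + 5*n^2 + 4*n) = (n + 6)/(n + 1)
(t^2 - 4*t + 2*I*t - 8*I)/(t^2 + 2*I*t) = (t - 4)/t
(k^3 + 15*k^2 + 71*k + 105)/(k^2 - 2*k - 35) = (k^2 + 10*k + 21)/(k - 7)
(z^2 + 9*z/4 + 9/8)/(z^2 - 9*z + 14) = (8*z^2 + 18*z + 9)/(8*(z^2 - 9*z + 14))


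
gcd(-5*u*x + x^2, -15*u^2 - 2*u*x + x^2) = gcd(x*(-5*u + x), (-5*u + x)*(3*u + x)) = -5*u + x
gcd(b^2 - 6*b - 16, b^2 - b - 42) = 1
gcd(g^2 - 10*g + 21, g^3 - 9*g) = g - 3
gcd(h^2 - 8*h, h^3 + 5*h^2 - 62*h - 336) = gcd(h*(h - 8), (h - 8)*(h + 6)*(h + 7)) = h - 8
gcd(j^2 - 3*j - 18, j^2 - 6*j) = j - 6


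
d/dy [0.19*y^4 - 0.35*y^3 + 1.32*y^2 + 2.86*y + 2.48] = 0.76*y^3 - 1.05*y^2 + 2.64*y + 2.86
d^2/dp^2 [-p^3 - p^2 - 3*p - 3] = -6*p - 2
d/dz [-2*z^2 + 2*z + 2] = 2 - 4*z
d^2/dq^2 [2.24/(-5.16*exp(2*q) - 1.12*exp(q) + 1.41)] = (-2.24*(10.32*exp(q) + 1.12)*(20.64*exp(q) + 2.24)*exp(q) + (46.2336*exp(q) + 2.5088)*(5.16*exp(2*q) + 1.12*exp(q) - 1.41))*exp(q)/(5.16*exp(2*q) + 1.12*exp(q) - 1.41)^3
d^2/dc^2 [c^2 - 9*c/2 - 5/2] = 2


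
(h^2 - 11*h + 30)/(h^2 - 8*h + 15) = (h - 6)/(h - 3)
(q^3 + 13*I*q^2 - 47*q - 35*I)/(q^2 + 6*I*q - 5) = q + 7*I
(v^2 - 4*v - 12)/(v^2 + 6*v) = (v^2 - 4*v - 12)/(v*(v + 6))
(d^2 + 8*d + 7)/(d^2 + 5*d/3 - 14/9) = 9*(d^2 + 8*d + 7)/(9*d^2 + 15*d - 14)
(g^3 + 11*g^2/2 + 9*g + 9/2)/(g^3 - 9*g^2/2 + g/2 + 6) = (2*g^2 + 9*g + 9)/(2*g^2 - 11*g + 12)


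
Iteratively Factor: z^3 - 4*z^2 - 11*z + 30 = (z + 3)*(z^2 - 7*z + 10) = (z - 5)*(z + 3)*(z - 2)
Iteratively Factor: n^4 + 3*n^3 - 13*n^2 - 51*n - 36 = (n + 1)*(n^3 + 2*n^2 - 15*n - 36) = (n + 1)*(n + 3)*(n^2 - n - 12) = (n - 4)*(n + 1)*(n + 3)*(n + 3)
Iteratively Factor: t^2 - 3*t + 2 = (t - 1)*(t - 2)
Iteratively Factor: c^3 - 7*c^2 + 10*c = (c - 2)*(c^2 - 5*c) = c*(c - 2)*(c - 5)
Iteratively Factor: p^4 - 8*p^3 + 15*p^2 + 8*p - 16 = (p - 4)*(p^3 - 4*p^2 - p + 4) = (p - 4)*(p - 1)*(p^2 - 3*p - 4) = (p - 4)*(p - 1)*(p + 1)*(p - 4)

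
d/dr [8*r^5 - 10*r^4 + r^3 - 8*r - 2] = 40*r^4 - 40*r^3 + 3*r^2 - 8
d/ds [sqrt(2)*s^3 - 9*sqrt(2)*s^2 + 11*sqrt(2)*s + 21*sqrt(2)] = sqrt(2)*(3*s^2 - 18*s + 11)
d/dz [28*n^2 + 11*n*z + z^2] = 11*n + 2*z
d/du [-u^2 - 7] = -2*u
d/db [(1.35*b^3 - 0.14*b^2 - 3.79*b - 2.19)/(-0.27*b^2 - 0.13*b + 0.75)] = (-0.3645*b^4 - 0.351*b^3 + 2.0324*b^2 - 1.3926*b - 3.1272)/(0.0729*b^4 + 0.0702*b^3 - 0.3881*b^2 - 0.195*b + 0.5625)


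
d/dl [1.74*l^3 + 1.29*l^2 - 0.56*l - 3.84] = 5.22*l^2 + 2.58*l - 0.56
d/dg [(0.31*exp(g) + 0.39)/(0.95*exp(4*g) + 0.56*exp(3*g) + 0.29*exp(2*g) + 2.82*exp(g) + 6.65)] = (-0.8835*exp(4*g) - 1.8292*exp(3*g) - 0.7451*exp(2*g) - 0.2262*exp(g) + 0.9617)*exp(g)/(0.9025*exp(8*g) + 1.064*exp(7*g) + 0.8646*exp(6*g) + 5.6828*exp(5*g) + 15.8775*exp(4*g) + 9.0836*exp(3*g) + 11.8094*exp(2*g) + 37.506*exp(g) + 44.2225)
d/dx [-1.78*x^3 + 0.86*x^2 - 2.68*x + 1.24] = -5.34*x^2 + 1.72*x - 2.68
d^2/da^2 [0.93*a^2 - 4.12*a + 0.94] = 1.86000000000000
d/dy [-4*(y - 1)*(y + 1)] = -8*y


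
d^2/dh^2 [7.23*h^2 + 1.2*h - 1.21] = 14.4600000000000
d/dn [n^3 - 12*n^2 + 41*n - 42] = 3*n^2 - 24*n + 41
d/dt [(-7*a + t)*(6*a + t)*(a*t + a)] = a*(-42*a^2 - 2*a*t - a + 3*t^2 + 2*t)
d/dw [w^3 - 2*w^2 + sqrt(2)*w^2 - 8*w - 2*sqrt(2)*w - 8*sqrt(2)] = 3*w^2 - 4*w + 2*sqrt(2)*w - 8 - 2*sqrt(2)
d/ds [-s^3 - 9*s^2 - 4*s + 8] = -3*s^2 - 18*s - 4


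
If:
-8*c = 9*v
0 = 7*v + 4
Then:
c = 9/14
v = -4/7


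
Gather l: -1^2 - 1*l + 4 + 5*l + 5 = 4*l + 8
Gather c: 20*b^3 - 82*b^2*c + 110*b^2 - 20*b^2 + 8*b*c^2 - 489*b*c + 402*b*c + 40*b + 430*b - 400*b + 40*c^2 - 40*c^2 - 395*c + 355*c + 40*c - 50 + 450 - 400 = 20*b^3 + 90*b^2 + 8*b*c^2 + 70*b + c*(-82*b^2 - 87*b)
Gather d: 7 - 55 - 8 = -56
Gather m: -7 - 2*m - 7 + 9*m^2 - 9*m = 9*m^2 - 11*m - 14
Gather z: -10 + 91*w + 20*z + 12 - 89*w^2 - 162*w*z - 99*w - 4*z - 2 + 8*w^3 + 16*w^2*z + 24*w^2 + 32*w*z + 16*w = 8*w^3 - 65*w^2 + 8*w + z*(16*w^2 - 130*w + 16)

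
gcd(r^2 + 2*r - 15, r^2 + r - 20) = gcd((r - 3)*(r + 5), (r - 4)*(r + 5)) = r + 5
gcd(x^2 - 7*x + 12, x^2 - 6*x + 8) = x - 4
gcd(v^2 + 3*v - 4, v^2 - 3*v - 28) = v + 4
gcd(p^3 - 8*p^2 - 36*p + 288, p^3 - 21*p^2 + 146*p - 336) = p^2 - 14*p + 48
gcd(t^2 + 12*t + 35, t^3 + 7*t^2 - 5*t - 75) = t + 5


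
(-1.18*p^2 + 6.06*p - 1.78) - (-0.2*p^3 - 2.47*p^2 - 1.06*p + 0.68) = 0.2*p^3 + 1.29*p^2 + 7.12*p - 2.46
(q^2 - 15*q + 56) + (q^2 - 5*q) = 2*q^2 - 20*q + 56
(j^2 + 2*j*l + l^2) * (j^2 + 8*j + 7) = j^4 + 2*j^3*l + 8*j^3 + j^2*l^2 + 16*j^2*l + 7*j^2 + 8*j*l^2 + 14*j*l + 7*l^2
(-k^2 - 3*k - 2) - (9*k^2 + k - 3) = -10*k^2 - 4*k + 1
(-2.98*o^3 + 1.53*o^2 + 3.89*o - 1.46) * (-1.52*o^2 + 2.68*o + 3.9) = 4.5296*o^5 - 10.312*o^4 - 13.4344*o^3 + 18.6114*o^2 + 11.2582*o - 5.694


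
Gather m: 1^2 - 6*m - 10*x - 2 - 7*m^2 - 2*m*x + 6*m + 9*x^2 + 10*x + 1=-7*m^2 - 2*m*x + 9*x^2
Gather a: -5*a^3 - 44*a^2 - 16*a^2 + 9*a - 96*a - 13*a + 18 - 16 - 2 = -5*a^3 - 60*a^2 - 100*a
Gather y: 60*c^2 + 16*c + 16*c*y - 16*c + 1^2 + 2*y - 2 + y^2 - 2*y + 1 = 60*c^2 + 16*c*y + y^2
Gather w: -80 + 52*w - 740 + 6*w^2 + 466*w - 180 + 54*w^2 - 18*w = 60*w^2 + 500*w - 1000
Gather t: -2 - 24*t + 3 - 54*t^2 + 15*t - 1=-54*t^2 - 9*t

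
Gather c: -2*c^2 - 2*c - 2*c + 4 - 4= -2*c^2 - 4*c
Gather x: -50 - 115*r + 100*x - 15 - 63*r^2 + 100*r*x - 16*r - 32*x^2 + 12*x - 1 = -63*r^2 - 131*r - 32*x^2 + x*(100*r + 112) - 66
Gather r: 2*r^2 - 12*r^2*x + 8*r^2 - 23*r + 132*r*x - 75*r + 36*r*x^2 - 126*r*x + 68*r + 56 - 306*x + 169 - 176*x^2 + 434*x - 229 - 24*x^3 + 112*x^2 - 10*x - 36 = r^2*(10 - 12*x) + r*(36*x^2 + 6*x - 30) - 24*x^3 - 64*x^2 + 118*x - 40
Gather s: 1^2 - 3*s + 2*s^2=2*s^2 - 3*s + 1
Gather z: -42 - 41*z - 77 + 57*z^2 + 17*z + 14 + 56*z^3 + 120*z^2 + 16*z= 56*z^3 + 177*z^2 - 8*z - 105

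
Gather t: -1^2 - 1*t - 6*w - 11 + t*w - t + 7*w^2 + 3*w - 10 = t*(w - 2) + 7*w^2 - 3*w - 22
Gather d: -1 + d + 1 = d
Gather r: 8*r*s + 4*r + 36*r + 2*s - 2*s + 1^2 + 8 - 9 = r*(8*s + 40)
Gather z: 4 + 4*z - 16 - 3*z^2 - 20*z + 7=-3*z^2 - 16*z - 5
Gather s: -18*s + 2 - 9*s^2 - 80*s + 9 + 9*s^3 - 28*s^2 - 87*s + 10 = 9*s^3 - 37*s^2 - 185*s + 21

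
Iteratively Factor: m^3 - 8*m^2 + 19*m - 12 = (m - 4)*(m^2 - 4*m + 3) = (m - 4)*(m - 3)*(m - 1)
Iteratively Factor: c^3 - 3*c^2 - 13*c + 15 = (c - 1)*(c^2 - 2*c - 15) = (c - 5)*(c - 1)*(c + 3)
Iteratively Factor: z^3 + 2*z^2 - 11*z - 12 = (z + 4)*(z^2 - 2*z - 3) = (z - 3)*(z + 4)*(z + 1)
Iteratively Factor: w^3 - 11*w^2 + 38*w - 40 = (w - 5)*(w^2 - 6*w + 8) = (w - 5)*(w - 4)*(w - 2)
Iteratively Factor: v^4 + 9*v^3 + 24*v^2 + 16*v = (v + 4)*(v^3 + 5*v^2 + 4*v) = (v + 4)^2*(v^2 + v) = v*(v + 4)^2*(v + 1)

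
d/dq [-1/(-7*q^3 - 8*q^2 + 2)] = q*(-21*q - 16)/(7*q^3 + 8*q^2 - 2)^2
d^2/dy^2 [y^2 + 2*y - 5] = 2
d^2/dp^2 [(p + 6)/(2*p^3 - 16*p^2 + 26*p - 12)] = 3*(p^3 + 6*p^2 - 100*p + 268)/(p^7 - 22*p^6 + 186*p^5 - 760*p^4 + 1585*p^3 - 1746*p^2 + 972*p - 216)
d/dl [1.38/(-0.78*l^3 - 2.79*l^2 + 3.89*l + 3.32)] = (3.2292*l^2 + 7.7004*l - 5.3682)/(0.78*l^3 + 2.79*l^2 - 3.89*l - 3.32)^2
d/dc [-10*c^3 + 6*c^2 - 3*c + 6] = -30*c^2 + 12*c - 3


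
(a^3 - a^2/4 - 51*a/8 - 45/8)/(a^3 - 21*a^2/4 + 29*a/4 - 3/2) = (8*a^2 + 22*a + 15)/(2*(4*a^2 - 9*a + 2))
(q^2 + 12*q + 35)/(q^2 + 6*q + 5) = (q + 7)/(q + 1)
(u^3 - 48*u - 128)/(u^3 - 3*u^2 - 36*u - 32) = (u + 4)/(u + 1)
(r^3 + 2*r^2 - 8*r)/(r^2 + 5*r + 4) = r*(r - 2)/(r + 1)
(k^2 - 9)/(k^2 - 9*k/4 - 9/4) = 4*(k + 3)/(4*k + 3)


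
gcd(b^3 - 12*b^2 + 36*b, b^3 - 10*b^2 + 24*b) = b^2 - 6*b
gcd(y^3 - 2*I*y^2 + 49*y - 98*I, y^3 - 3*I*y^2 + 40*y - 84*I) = y^2 - 9*I*y - 14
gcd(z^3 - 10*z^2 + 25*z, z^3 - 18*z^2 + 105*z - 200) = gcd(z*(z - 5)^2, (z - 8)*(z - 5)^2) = z^2 - 10*z + 25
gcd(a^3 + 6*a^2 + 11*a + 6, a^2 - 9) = a + 3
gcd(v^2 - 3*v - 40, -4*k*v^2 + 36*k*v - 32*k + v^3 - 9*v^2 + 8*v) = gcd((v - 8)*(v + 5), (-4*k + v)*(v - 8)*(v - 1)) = v - 8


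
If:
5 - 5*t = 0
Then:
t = 1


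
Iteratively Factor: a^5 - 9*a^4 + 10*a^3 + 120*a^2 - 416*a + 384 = (a - 3)*(a^4 - 6*a^3 - 8*a^2 + 96*a - 128) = (a - 3)*(a - 2)*(a^3 - 4*a^2 - 16*a + 64) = (a - 3)*(a - 2)*(a + 4)*(a^2 - 8*a + 16) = (a - 4)*(a - 3)*(a - 2)*(a + 4)*(a - 4)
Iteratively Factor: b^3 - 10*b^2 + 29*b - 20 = (b - 1)*(b^2 - 9*b + 20) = (b - 5)*(b - 1)*(b - 4)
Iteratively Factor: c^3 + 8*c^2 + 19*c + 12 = (c + 3)*(c^2 + 5*c + 4) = (c + 3)*(c + 4)*(c + 1)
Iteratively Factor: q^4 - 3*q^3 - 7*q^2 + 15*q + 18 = (q + 1)*(q^3 - 4*q^2 - 3*q + 18) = (q - 3)*(q + 1)*(q^2 - q - 6) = (q - 3)*(q + 1)*(q + 2)*(q - 3)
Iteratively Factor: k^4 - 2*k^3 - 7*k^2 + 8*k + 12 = (k - 3)*(k^3 + k^2 - 4*k - 4) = (k - 3)*(k + 2)*(k^2 - k - 2) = (k - 3)*(k - 2)*(k + 2)*(k + 1)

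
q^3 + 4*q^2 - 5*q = q*(q - 1)*(q + 5)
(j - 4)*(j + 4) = j^2 - 16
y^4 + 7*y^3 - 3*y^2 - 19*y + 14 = (y - 1)^2*(y + 2)*(y + 7)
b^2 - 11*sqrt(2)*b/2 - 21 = (b - 7*sqrt(2))*(b + 3*sqrt(2)/2)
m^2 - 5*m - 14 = (m - 7)*(m + 2)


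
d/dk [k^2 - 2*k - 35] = 2*k - 2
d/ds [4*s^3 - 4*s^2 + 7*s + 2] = 12*s^2 - 8*s + 7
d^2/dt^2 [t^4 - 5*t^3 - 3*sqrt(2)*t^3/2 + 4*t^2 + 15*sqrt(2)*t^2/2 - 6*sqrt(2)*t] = 12*t^2 - 30*t - 9*sqrt(2)*t + 8 + 15*sqrt(2)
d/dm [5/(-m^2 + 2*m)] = 10*(m - 1)/(m^2*(m - 2)^2)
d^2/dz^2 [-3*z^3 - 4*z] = -18*z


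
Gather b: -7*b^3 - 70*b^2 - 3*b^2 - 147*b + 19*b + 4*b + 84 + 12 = -7*b^3 - 73*b^2 - 124*b + 96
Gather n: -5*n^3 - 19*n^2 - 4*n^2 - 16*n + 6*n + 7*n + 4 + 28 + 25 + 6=-5*n^3 - 23*n^2 - 3*n + 63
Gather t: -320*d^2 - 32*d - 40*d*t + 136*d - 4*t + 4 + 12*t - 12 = -320*d^2 + 104*d + t*(8 - 40*d) - 8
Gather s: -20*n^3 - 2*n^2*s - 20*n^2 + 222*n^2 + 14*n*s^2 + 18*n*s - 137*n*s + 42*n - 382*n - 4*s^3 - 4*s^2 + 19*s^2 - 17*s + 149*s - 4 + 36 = -20*n^3 + 202*n^2 - 340*n - 4*s^3 + s^2*(14*n + 15) + s*(-2*n^2 - 119*n + 132) + 32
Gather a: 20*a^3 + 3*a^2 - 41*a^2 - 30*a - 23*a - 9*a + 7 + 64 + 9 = 20*a^3 - 38*a^2 - 62*a + 80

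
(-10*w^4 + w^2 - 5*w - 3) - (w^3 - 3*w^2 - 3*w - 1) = -10*w^4 - w^3 + 4*w^2 - 2*w - 2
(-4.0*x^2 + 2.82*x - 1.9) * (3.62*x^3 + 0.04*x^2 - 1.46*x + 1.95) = -14.48*x^5 + 10.0484*x^4 - 0.9252*x^3 - 11.9932*x^2 + 8.273*x - 3.705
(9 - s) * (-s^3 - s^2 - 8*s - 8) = s^4 - 8*s^3 - s^2 - 64*s - 72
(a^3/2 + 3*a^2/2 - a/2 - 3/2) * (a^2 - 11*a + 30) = a^5/2 - 4*a^4 - 2*a^3 + 49*a^2 + 3*a/2 - 45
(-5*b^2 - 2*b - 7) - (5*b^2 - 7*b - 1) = -10*b^2 + 5*b - 6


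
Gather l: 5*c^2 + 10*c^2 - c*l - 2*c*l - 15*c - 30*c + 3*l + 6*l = 15*c^2 - 45*c + l*(9 - 3*c)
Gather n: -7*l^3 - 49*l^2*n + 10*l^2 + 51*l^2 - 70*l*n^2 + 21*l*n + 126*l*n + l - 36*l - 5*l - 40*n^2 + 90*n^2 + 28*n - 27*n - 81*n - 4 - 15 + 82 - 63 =-7*l^3 + 61*l^2 - 40*l + n^2*(50 - 70*l) + n*(-49*l^2 + 147*l - 80)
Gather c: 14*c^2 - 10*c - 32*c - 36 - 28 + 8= 14*c^2 - 42*c - 56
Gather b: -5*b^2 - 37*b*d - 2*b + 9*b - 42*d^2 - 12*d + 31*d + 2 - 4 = -5*b^2 + b*(7 - 37*d) - 42*d^2 + 19*d - 2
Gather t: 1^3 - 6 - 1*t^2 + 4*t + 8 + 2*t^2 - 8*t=t^2 - 4*t + 3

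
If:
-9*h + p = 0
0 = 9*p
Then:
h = 0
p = 0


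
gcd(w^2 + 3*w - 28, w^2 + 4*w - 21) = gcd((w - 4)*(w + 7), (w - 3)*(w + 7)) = w + 7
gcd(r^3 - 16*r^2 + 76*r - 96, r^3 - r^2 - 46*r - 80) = r - 8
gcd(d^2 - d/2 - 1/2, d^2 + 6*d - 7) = d - 1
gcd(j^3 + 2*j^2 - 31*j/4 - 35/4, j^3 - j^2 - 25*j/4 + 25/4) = j - 5/2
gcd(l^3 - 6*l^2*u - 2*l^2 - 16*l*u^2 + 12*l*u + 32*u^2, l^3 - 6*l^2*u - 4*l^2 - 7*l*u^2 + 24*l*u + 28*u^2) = 1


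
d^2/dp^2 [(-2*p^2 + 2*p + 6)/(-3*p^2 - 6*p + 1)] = 4*(-27*p^3 - 72*p^2 - 171*p - 122)/(27*p^6 + 162*p^5 + 297*p^4 + 108*p^3 - 99*p^2 + 18*p - 1)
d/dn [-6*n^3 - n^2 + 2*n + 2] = -18*n^2 - 2*n + 2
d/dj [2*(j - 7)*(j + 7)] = 4*j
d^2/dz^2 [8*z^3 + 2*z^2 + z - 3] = 48*z + 4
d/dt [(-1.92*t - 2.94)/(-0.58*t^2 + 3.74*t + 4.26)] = (-1.1136*t^2 - 3.4104*t + 2.8164)/(0.3364*t^4 - 4.3384*t^3 + 9.046*t^2 + 31.8648*t + 18.1476)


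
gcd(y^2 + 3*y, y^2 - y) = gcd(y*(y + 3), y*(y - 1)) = y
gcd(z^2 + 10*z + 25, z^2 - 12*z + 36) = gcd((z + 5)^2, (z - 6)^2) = 1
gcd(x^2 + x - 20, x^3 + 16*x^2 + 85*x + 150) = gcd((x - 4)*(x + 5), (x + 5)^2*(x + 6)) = x + 5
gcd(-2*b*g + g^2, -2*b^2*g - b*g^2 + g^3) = 2*b*g - g^2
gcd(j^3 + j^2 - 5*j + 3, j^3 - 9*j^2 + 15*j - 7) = j^2 - 2*j + 1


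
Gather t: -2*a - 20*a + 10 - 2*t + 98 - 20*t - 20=-22*a - 22*t + 88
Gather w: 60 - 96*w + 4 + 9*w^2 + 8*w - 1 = 9*w^2 - 88*w + 63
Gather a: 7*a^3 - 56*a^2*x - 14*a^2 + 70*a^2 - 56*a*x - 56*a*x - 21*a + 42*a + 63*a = 7*a^3 + a^2*(56 - 56*x) + a*(84 - 112*x)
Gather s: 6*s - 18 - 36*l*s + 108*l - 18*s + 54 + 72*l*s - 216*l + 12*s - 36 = 36*l*s - 108*l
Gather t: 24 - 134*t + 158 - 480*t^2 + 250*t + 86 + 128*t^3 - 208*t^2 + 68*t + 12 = 128*t^3 - 688*t^2 + 184*t + 280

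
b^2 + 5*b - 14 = (b - 2)*(b + 7)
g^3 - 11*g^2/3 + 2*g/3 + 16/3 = (g - 8/3)*(g - 2)*(g + 1)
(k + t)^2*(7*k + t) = 7*k^3 + 15*k^2*t + 9*k*t^2 + t^3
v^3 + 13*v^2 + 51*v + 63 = (v + 3)^2*(v + 7)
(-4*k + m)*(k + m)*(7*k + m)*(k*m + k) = -28*k^4*m - 28*k^4 - 25*k^3*m^2 - 25*k^3*m + 4*k^2*m^3 + 4*k^2*m^2 + k*m^4 + k*m^3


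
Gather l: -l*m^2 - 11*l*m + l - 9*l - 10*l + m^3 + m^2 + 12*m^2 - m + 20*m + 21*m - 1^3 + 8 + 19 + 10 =l*(-m^2 - 11*m - 18) + m^3 + 13*m^2 + 40*m + 36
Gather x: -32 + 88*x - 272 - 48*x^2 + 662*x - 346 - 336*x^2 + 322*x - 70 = -384*x^2 + 1072*x - 720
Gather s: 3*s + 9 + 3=3*s + 12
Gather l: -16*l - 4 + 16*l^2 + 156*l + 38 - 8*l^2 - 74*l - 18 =8*l^2 + 66*l + 16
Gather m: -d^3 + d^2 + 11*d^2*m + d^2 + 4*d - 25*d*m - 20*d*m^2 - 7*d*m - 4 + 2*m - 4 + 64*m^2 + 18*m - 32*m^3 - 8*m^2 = -d^3 + 2*d^2 + 4*d - 32*m^3 + m^2*(56 - 20*d) + m*(11*d^2 - 32*d + 20) - 8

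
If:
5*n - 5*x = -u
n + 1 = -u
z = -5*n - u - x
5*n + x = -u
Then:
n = 1/4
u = -5/4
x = 0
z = 0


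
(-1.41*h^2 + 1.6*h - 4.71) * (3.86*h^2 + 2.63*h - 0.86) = -5.4426*h^4 + 2.4677*h^3 - 12.76*h^2 - 13.7633*h + 4.0506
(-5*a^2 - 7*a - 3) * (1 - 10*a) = 50*a^3 + 65*a^2 + 23*a - 3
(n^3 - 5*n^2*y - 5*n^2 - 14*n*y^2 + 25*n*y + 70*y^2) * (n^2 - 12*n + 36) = n^5 - 5*n^4*y - 17*n^4 - 14*n^3*y^2 + 85*n^3*y + 96*n^3 + 238*n^2*y^2 - 480*n^2*y - 180*n^2 - 1344*n*y^2 + 900*n*y + 2520*y^2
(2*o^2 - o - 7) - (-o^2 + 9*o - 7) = 3*o^2 - 10*o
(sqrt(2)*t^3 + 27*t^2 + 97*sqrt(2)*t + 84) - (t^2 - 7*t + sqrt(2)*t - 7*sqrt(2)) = sqrt(2)*t^3 + 26*t^2 + 7*t + 96*sqrt(2)*t + 7*sqrt(2) + 84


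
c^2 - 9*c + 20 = (c - 5)*(c - 4)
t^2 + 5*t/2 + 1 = (t + 1/2)*(t + 2)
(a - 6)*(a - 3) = a^2 - 9*a + 18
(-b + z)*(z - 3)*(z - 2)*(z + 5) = -b*z^3 + 19*b*z - 30*b + z^4 - 19*z^2 + 30*z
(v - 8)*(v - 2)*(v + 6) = v^3 - 4*v^2 - 44*v + 96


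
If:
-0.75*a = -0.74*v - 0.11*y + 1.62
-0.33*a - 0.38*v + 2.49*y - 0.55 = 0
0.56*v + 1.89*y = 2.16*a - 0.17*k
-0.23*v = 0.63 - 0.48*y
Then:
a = -9.63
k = -74.46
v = -7.25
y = -2.16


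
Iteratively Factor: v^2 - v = (v)*(v - 1)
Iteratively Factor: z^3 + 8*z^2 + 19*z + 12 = (z + 3)*(z^2 + 5*z + 4) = (z + 1)*(z + 3)*(z + 4)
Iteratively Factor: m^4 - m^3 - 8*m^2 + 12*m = (m - 2)*(m^3 + m^2 - 6*m) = m*(m - 2)*(m^2 + m - 6) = m*(m - 2)^2*(m + 3)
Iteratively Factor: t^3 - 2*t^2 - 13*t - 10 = (t + 1)*(t^2 - 3*t - 10) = (t - 5)*(t + 1)*(t + 2)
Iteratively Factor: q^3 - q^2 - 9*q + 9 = (q - 1)*(q^2 - 9) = (q - 3)*(q - 1)*(q + 3)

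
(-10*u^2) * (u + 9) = -10*u^3 - 90*u^2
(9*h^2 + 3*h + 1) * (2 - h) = -9*h^3 + 15*h^2 + 5*h + 2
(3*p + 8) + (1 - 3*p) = 9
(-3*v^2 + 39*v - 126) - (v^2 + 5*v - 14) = -4*v^2 + 34*v - 112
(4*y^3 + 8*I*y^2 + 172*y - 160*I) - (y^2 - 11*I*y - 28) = 4*y^3 - y^2 + 8*I*y^2 + 172*y + 11*I*y + 28 - 160*I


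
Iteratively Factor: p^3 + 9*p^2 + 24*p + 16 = (p + 4)*(p^2 + 5*p + 4) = (p + 1)*(p + 4)*(p + 4)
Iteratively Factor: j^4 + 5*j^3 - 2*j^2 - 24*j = (j + 4)*(j^3 + j^2 - 6*j) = (j + 3)*(j + 4)*(j^2 - 2*j) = (j - 2)*(j + 3)*(j + 4)*(j)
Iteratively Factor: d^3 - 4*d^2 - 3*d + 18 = (d - 3)*(d^2 - d - 6) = (d - 3)*(d + 2)*(d - 3)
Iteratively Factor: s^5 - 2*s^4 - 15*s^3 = (s)*(s^4 - 2*s^3 - 15*s^2) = s*(s - 5)*(s^3 + 3*s^2) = s^2*(s - 5)*(s^2 + 3*s) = s^2*(s - 5)*(s + 3)*(s)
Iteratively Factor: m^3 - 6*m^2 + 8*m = (m - 4)*(m^2 - 2*m) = m*(m - 4)*(m - 2)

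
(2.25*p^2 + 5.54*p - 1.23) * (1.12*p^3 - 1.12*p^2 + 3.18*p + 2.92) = 2.52*p^5 + 3.6848*p^4 - 0.4274*p^3 + 25.5648*p^2 + 12.2654*p - 3.5916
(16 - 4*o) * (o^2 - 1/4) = -4*o^3 + 16*o^2 + o - 4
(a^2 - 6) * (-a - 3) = -a^3 - 3*a^2 + 6*a + 18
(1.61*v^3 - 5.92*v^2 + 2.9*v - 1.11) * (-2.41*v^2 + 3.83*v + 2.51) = -3.8801*v^5 + 20.4335*v^4 - 25.6215*v^3 - 1.0771*v^2 + 3.0277*v - 2.7861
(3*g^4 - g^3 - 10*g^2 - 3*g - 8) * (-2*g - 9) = -6*g^5 - 25*g^4 + 29*g^3 + 96*g^2 + 43*g + 72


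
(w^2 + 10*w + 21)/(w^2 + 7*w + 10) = (w^2 + 10*w + 21)/(w^2 + 7*w + 10)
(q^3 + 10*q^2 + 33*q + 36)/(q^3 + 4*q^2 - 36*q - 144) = (q^2 + 6*q + 9)/(q^2 - 36)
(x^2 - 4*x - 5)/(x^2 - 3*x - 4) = (x - 5)/(x - 4)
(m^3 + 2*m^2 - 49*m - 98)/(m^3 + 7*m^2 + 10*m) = (m^2 - 49)/(m*(m + 5))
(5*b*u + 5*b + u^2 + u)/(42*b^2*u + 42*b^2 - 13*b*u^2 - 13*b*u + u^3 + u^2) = (5*b + u)/(42*b^2 - 13*b*u + u^2)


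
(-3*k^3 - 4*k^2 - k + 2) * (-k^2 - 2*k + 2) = 3*k^5 + 10*k^4 + 3*k^3 - 8*k^2 - 6*k + 4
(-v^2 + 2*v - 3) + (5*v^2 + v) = 4*v^2 + 3*v - 3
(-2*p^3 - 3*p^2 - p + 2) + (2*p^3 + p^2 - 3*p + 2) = -2*p^2 - 4*p + 4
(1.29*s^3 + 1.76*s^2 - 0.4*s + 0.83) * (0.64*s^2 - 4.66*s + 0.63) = 0.8256*s^5 - 4.885*s^4 - 7.6449*s^3 + 3.504*s^2 - 4.1198*s + 0.5229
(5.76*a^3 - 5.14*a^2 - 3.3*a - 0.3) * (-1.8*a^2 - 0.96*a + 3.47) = -10.368*a^5 + 3.7224*a^4 + 30.8616*a^3 - 14.1278*a^2 - 11.163*a - 1.041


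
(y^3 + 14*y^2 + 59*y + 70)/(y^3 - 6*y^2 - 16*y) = (y^2 + 12*y + 35)/(y*(y - 8))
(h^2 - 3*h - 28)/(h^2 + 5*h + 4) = (h - 7)/(h + 1)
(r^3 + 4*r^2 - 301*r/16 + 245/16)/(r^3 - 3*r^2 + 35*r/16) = (r + 7)/r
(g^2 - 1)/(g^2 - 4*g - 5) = (g - 1)/(g - 5)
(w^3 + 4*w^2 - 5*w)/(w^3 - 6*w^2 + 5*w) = (w + 5)/(w - 5)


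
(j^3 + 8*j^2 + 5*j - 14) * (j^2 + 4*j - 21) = j^5 + 12*j^4 + 16*j^3 - 162*j^2 - 161*j + 294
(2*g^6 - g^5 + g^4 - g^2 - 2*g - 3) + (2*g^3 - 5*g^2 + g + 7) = 2*g^6 - g^5 + g^4 + 2*g^3 - 6*g^2 - g + 4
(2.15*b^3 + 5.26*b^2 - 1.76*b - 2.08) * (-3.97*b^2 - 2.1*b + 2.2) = -8.5355*b^5 - 25.3972*b^4 + 0.671200000000002*b^3 + 23.5256*b^2 + 0.496*b - 4.576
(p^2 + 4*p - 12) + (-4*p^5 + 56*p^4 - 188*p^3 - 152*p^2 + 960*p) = -4*p^5 + 56*p^4 - 188*p^3 - 151*p^2 + 964*p - 12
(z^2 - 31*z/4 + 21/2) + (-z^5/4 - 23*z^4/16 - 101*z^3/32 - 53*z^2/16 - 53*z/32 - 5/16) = -z^5/4 - 23*z^4/16 - 101*z^3/32 - 37*z^2/16 - 301*z/32 + 163/16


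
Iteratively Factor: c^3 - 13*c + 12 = (c - 1)*(c^2 + c - 12) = (c - 1)*(c + 4)*(c - 3)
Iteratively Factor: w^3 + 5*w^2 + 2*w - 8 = (w - 1)*(w^2 + 6*w + 8) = (w - 1)*(w + 4)*(w + 2)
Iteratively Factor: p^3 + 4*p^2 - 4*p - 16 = (p + 4)*(p^2 - 4) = (p - 2)*(p + 4)*(p + 2)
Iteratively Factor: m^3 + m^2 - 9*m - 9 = (m + 3)*(m^2 - 2*m - 3) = (m - 3)*(m + 3)*(m + 1)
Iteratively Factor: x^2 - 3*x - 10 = (x + 2)*(x - 5)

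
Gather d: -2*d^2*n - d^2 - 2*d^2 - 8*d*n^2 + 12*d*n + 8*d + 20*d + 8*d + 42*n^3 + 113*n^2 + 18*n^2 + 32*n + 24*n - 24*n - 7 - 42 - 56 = d^2*(-2*n - 3) + d*(-8*n^2 + 12*n + 36) + 42*n^3 + 131*n^2 + 32*n - 105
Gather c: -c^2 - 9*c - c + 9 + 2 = -c^2 - 10*c + 11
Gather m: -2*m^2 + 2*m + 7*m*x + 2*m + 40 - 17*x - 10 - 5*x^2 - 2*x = -2*m^2 + m*(7*x + 4) - 5*x^2 - 19*x + 30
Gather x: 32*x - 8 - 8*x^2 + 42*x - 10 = -8*x^2 + 74*x - 18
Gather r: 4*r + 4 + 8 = 4*r + 12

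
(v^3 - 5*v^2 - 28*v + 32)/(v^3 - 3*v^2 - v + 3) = (v^2 - 4*v - 32)/(v^2 - 2*v - 3)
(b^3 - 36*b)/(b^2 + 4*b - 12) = b*(b - 6)/(b - 2)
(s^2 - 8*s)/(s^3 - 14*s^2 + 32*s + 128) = s/(s^2 - 6*s - 16)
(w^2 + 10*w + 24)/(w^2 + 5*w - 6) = (w + 4)/(w - 1)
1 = 1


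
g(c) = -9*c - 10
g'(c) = -9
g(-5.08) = 35.72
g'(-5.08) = -9.00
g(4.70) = -52.30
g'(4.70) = -9.00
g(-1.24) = 1.16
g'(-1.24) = -9.00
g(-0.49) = -5.59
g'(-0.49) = -9.00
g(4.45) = -50.05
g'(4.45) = -9.00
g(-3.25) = 19.25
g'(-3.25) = -9.00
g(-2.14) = 9.26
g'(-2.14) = -9.00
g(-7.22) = 54.98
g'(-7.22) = -9.00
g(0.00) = -10.00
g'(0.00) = -9.00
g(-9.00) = 71.00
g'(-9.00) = -9.00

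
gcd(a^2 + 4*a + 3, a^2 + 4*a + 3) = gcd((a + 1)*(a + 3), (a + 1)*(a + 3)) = a^2 + 4*a + 3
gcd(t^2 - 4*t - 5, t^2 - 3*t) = 1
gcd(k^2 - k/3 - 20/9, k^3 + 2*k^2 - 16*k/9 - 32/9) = k + 4/3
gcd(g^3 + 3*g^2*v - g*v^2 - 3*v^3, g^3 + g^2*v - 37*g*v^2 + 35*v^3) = -g + v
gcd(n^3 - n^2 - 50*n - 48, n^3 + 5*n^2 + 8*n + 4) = n + 1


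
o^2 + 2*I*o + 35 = (o - 5*I)*(o + 7*I)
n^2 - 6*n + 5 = (n - 5)*(n - 1)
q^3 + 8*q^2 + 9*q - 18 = (q - 1)*(q + 3)*(q + 6)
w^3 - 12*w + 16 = (w - 2)^2*(w + 4)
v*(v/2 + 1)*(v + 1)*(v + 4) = v^4/2 + 7*v^3/2 + 7*v^2 + 4*v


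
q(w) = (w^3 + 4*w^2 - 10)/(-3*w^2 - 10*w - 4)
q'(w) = (6*w + 10)*(w^3 + 4*w^2 - 10)/(-3*w^2 - 10*w - 4)^2 + (3*w^2 + 8*w)/(-3*w^2 - 10*w - 4) = (-3*w^4 - 20*w^3 - 52*w^2 - 92*w - 100)/(9*w^4 + 60*w^3 + 124*w^2 + 80*w + 16)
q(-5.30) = 1.32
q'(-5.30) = -0.37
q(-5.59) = 1.43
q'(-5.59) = -0.37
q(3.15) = -0.93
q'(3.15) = -0.43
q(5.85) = -1.98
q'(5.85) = -0.36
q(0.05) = 2.22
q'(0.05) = -5.15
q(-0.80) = -3.82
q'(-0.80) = -11.71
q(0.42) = 1.06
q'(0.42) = -1.96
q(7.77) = -2.67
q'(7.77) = -0.35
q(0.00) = 2.50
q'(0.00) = -6.25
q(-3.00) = 1.00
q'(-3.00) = 5.00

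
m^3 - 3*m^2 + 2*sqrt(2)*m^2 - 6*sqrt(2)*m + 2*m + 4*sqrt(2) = (m - 2)*(m - 1)*(m + 2*sqrt(2))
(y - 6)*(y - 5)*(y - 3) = y^3 - 14*y^2 + 63*y - 90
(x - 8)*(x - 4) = x^2 - 12*x + 32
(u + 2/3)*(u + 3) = u^2 + 11*u/3 + 2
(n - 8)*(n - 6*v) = n^2 - 6*n*v - 8*n + 48*v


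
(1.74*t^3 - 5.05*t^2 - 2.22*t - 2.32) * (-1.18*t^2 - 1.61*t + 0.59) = -2.0532*t^5 + 3.1576*t^4 + 11.7767*t^3 + 3.3323*t^2 + 2.4254*t - 1.3688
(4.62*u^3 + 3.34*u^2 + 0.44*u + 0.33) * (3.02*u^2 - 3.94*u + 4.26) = 13.9524*u^5 - 8.116*u^4 + 7.8504*u^3 + 13.4914*u^2 + 0.5742*u + 1.4058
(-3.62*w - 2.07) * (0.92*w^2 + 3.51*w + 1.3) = -3.3304*w^3 - 14.6106*w^2 - 11.9717*w - 2.691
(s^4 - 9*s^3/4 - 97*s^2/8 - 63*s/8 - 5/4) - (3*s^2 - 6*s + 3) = s^4 - 9*s^3/4 - 121*s^2/8 - 15*s/8 - 17/4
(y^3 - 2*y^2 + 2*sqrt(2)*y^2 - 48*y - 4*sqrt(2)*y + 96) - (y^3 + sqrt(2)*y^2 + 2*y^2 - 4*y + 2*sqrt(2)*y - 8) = -4*y^2 + sqrt(2)*y^2 - 44*y - 6*sqrt(2)*y + 104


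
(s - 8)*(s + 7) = s^2 - s - 56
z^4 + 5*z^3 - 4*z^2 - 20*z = z*(z - 2)*(z + 2)*(z + 5)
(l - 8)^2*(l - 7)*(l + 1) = l^4 - 22*l^3 + 153*l^2 - 272*l - 448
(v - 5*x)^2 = v^2 - 10*v*x + 25*x^2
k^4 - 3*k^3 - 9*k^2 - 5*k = k*(k - 5)*(k + 1)^2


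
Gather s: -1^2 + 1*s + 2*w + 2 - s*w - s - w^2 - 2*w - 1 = -s*w - w^2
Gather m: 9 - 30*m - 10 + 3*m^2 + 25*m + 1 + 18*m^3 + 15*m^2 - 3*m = 18*m^3 + 18*m^2 - 8*m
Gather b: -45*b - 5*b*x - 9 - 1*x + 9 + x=b*(-5*x - 45)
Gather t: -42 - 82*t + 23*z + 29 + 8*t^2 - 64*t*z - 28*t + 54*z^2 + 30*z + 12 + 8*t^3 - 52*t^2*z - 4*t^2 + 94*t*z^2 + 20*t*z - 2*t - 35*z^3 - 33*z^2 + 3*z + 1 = 8*t^3 + t^2*(4 - 52*z) + t*(94*z^2 - 44*z - 112) - 35*z^3 + 21*z^2 + 56*z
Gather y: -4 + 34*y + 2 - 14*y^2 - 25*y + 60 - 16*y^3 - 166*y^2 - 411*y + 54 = -16*y^3 - 180*y^2 - 402*y + 112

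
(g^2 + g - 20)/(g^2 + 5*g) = (g - 4)/g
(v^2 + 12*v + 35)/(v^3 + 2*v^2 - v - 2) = (v^2 + 12*v + 35)/(v^3 + 2*v^2 - v - 2)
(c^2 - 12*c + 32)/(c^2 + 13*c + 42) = (c^2 - 12*c + 32)/(c^2 + 13*c + 42)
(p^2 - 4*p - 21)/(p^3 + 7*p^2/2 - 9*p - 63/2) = 2*(p - 7)/(2*p^2 + p - 21)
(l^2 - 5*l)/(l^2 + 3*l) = (l - 5)/(l + 3)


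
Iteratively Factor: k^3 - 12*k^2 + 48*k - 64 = (k - 4)*(k^2 - 8*k + 16) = (k - 4)^2*(k - 4)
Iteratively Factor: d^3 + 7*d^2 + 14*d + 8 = (d + 1)*(d^2 + 6*d + 8) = (d + 1)*(d + 4)*(d + 2)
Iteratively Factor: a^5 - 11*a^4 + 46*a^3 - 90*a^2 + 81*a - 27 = (a - 1)*(a^4 - 10*a^3 + 36*a^2 - 54*a + 27) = (a - 1)^2*(a^3 - 9*a^2 + 27*a - 27) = (a - 3)*(a - 1)^2*(a^2 - 6*a + 9) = (a - 3)^2*(a - 1)^2*(a - 3)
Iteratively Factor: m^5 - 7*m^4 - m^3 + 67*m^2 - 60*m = (m + 3)*(m^4 - 10*m^3 + 29*m^2 - 20*m) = (m - 1)*(m + 3)*(m^3 - 9*m^2 + 20*m) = (m - 4)*(m - 1)*(m + 3)*(m^2 - 5*m) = m*(m - 4)*(m - 1)*(m + 3)*(m - 5)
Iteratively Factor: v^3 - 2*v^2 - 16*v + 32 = (v - 2)*(v^2 - 16) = (v - 4)*(v - 2)*(v + 4)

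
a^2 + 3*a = a*(a + 3)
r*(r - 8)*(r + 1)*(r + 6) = r^4 - r^3 - 50*r^2 - 48*r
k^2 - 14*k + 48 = (k - 8)*(k - 6)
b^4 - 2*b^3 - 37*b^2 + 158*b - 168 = (b - 4)*(b - 3)*(b - 2)*(b + 7)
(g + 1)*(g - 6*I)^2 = g^3 + g^2 - 12*I*g^2 - 36*g - 12*I*g - 36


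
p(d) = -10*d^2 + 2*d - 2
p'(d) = 2 - 20*d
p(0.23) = -2.07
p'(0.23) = -2.60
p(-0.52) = -5.74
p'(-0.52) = 12.40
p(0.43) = -2.99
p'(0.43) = -6.60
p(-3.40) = -124.40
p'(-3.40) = 70.00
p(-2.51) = -70.02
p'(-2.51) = 52.20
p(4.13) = -164.31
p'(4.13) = -80.60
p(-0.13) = -2.43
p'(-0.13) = 4.60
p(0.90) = -8.30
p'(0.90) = -16.00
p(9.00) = -794.00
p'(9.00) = -178.00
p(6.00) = -350.00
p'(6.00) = -118.00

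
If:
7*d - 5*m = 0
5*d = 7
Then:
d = 7/5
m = 49/25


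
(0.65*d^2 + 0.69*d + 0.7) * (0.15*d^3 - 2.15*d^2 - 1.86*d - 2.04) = 0.0975*d^5 - 1.294*d^4 - 2.5875*d^3 - 4.1144*d^2 - 2.7096*d - 1.428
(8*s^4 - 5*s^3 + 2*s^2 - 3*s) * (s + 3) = 8*s^5 + 19*s^4 - 13*s^3 + 3*s^2 - 9*s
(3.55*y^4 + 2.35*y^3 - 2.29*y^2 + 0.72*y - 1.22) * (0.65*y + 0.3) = 2.3075*y^5 + 2.5925*y^4 - 0.7835*y^3 - 0.219*y^2 - 0.577*y - 0.366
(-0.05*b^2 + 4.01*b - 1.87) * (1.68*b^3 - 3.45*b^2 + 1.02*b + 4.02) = -0.084*b^5 + 6.9093*b^4 - 17.0271*b^3 + 10.3407*b^2 + 14.2128*b - 7.5174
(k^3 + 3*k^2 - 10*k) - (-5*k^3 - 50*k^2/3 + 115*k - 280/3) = 6*k^3 + 59*k^2/3 - 125*k + 280/3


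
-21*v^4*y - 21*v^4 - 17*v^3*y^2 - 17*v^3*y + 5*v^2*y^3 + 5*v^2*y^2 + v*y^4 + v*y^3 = (-3*v + y)*(v + y)*(7*v + y)*(v*y + v)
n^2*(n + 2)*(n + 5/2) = n^4 + 9*n^3/2 + 5*n^2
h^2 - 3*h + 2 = (h - 2)*(h - 1)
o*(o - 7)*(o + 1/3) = o^3 - 20*o^2/3 - 7*o/3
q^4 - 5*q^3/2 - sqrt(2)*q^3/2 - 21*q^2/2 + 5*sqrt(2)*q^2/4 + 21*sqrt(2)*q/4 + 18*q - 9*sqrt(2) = (q - 4)*(q - 3/2)*(q + 3)*(q - sqrt(2)/2)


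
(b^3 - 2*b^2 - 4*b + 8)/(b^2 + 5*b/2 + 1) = 2*(b^2 - 4*b + 4)/(2*b + 1)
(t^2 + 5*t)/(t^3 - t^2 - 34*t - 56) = t*(t + 5)/(t^3 - t^2 - 34*t - 56)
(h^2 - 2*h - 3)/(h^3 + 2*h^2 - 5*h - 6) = (h - 3)/(h^2 + h - 6)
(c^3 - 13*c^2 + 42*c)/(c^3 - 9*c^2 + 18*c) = (c - 7)/(c - 3)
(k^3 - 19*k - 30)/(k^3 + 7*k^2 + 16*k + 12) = (k - 5)/(k + 2)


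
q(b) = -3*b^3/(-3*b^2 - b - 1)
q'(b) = -3*b^3*(6*b + 1)/(-3*b^2 - b - 1)^2 - 9*b^2/(-3*b^2 - b - 1)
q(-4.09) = -4.36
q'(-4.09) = 1.02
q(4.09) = 3.71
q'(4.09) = 1.01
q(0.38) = 0.09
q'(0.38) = 0.55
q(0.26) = 0.04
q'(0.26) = 0.35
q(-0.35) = -0.13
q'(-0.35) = 0.95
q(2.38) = 1.99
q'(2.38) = 1.01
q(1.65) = 1.25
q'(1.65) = 1.01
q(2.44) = 2.05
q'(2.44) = 1.01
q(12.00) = 11.65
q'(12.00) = 1.00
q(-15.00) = -15.32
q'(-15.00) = 1.00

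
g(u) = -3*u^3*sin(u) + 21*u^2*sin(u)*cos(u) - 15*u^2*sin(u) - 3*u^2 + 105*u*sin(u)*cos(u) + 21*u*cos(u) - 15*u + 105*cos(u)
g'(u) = -3*u^3*cos(u) - 21*u^2*sin(u)^2 - 9*u^2*sin(u) + 21*u^2*cos(u)^2 - 15*u^2*cos(u) - 105*u*sin(u)^2 + 42*u*sin(u)*cos(u) - 51*u*sin(u) + 105*u*cos(u)^2 - 6*u + 105*sin(u)*cos(u) - 105*sin(u) + 21*cos(u) - 15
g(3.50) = 58.39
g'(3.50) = 928.76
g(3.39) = -42.65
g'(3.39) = 902.46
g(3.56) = 114.15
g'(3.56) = 927.76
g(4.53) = 572.86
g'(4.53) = -221.77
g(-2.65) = -55.87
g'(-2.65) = -33.49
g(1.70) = -140.46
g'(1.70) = -490.10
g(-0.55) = 112.02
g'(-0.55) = -15.40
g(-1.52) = 49.30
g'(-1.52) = 150.59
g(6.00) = -16.10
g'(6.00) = 107.65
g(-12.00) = 2045.27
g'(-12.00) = 2770.77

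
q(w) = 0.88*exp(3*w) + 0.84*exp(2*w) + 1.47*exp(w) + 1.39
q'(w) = 2.64*exp(3*w) + 1.68*exp(2*w) + 1.47*exp(w)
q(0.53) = 10.63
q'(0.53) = 20.29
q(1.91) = 320.64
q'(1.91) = 899.58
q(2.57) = 2126.88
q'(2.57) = 6194.64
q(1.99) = 401.62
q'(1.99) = 1134.24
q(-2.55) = 1.51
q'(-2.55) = 0.13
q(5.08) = 3678997.59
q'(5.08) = 11014803.35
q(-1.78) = 1.67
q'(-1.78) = 0.31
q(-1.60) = 1.73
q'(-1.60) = 0.39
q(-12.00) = 1.39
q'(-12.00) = 0.00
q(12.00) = 3793906012563210.00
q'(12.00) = 11381695786348500.00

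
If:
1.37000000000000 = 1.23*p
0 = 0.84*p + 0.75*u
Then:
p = 1.11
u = -1.25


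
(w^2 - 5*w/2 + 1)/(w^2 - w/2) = (w - 2)/w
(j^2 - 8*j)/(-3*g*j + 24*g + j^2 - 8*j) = -j/(3*g - j)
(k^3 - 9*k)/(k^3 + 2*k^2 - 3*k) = (k - 3)/(k - 1)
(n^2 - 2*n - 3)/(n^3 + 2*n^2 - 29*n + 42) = (n + 1)/(n^2 + 5*n - 14)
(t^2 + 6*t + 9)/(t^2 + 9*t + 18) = (t + 3)/(t + 6)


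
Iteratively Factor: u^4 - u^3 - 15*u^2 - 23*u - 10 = (u - 5)*(u^3 + 4*u^2 + 5*u + 2) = (u - 5)*(u + 1)*(u^2 + 3*u + 2) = (u - 5)*(u + 1)*(u + 2)*(u + 1)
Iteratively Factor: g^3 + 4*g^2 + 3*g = (g)*(g^2 + 4*g + 3) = g*(g + 3)*(g + 1)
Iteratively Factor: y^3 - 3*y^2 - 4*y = (y - 4)*(y^2 + y) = (y - 4)*(y + 1)*(y)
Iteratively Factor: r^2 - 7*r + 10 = (r - 2)*(r - 5)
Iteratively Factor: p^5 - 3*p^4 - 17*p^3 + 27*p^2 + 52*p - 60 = (p + 2)*(p^4 - 5*p^3 - 7*p^2 + 41*p - 30) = (p - 5)*(p + 2)*(p^3 - 7*p + 6) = (p - 5)*(p - 2)*(p + 2)*(p^2 + 2*p - 3) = (p - 5)*(p - 2)*(p + 2)*(p + 3)*(p - 1)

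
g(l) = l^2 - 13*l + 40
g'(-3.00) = -19.00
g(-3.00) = 88.00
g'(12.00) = 11.00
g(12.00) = 28.00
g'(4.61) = -3.78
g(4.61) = 1.32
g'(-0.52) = -14.04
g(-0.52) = 47.03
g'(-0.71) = -14.42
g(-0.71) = 49.73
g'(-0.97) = -14.94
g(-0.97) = 53.55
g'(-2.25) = -17.50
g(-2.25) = 74.31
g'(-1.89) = -16.78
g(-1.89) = 68.14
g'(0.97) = -11.06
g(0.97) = 28.33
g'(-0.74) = -14.48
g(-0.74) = 50.17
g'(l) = 2*l - 13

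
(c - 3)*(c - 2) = c^2 - 5*c + 6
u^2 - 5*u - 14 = (u - 7)*(u + 2)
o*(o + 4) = o^2 + 4*o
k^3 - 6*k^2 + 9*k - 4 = (k - 4)*(k - 1)^2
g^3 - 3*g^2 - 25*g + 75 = (g - 5)*(g - 3)*(g + 5)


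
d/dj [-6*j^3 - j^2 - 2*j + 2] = -18*j^2 - 2*j - 2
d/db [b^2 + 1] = 2*b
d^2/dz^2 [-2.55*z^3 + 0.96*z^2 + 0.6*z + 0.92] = 1.92 - 15.3*z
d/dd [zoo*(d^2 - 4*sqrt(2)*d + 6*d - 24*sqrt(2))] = nan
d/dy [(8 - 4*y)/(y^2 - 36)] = 4*(-y^2 + 2*y*(y - 2) + 36)/(y^2 - 36)^2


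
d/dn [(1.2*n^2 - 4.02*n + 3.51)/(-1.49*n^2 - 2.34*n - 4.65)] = (-8.7978*n^2 - 0.700200000000001*n + 26.9064)/(2.2201*n^4 + 6.9732*n^3 + 19.3326*n^2 + 21.762*n + 21.6225)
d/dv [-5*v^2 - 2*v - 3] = -10*v - 2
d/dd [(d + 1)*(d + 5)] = 2*d + 6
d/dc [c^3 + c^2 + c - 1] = 3*c^2 + 2*c + 1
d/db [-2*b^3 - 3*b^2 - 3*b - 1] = -6*b^2 - 6*b - 3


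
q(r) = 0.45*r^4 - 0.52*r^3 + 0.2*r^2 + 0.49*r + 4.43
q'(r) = 1.8*r^3 - 1.56*r^2 + 0.4*r + 0.49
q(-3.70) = 116.03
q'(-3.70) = -113.52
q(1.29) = 5.52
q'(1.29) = 2.27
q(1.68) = 6.94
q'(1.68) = 5.29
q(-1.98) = 15.20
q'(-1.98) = -20.39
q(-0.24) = 4.33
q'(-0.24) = 0.28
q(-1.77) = 11.49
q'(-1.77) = -15.09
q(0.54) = 4.71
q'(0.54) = 0.53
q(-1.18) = 5.86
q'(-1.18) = -5.11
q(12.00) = 8471.75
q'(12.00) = 2891.05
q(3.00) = 30.11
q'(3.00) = 36.25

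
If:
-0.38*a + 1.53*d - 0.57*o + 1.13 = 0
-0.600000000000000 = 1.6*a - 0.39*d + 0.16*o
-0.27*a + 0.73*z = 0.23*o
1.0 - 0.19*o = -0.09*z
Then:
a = -0.65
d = 1.35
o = 6.05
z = 1.67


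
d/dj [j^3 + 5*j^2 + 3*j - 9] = 3*j^2 + 10*j + 3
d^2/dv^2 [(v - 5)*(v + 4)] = 2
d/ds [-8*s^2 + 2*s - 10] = 2 - 16*s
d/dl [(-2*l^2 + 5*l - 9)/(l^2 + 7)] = 5*(-l^2 - 2*l + 7)/(l^4 + 14*l^2 + 49)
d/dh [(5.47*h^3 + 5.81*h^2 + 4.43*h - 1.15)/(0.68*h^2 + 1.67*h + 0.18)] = (3.7196*h^4 + 18.2698*h^3 + 9.6441*h^2 + 3.6556*h + 2.7179)/(0.4624*h^4 + 2.2712*h^3 + 3.0337*h^2 + 0.6012*h + 0.0324)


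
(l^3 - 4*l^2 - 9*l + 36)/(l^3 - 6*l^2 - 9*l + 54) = (l - 4)/(l - 6)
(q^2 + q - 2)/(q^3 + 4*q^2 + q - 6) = 1/(q + 3)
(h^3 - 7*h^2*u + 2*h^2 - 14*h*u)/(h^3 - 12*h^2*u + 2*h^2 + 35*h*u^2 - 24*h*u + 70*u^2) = h/(h - 5*u)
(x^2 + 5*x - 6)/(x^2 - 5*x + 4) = (x + 6)/(x - 4)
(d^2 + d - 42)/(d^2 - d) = (d^2 + d - 42)/(d*(d - 1))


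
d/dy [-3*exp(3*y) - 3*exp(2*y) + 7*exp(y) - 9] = (-9*exp(2*y) - 6*exp(y) + 7)*exp(y)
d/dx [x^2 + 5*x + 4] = 2*x + 5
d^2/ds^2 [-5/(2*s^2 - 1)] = 20*(-6*s^2 - 1)/(2*s^2 - 1)^3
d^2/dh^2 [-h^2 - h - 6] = -2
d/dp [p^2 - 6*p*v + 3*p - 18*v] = 2*p - 6*v + 3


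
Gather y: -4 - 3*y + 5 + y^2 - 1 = y^2 - 3*y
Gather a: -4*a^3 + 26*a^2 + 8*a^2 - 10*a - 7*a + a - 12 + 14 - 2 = -4*a^3 + 34*a^2 - 16*a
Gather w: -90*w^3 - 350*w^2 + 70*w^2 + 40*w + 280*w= -90*w^3 - 280*w^2 + 320*w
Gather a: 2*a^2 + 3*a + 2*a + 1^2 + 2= 2*a^2 + 5*a + 3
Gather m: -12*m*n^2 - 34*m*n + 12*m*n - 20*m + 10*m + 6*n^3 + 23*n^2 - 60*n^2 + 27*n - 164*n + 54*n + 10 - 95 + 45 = m*(-12*n^2 - 22*n - 10) + 6*n^3 - 37*n^2 - 83*n - 40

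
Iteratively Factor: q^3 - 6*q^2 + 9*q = (q - 3)*(q^2 - 3*q) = q*(q - 3)*(q - 3)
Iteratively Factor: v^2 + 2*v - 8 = (v - 2)*(v + 4)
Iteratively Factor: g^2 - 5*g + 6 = (g - 3)*(g - 2)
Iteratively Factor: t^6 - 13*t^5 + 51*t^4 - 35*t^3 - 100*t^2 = (t + 1)*(t^5 - 14*t^4 + 65*t^3 - 100*t^2) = (t - 5)*(t + 1)*(t^4 - 9*t^3 + 20*t^2) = (t - 5)*(t - 4)*(t + 1)*(t^3 - 5*t^2) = t*(t - 5)*(t - 4)*(t + 1)*(t^2 - 5*t) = t*(t - 5)^2*(t - 4)*(t + 1)*(t)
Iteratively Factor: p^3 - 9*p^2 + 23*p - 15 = (p - 3)*(p^2 - 6*p + 5) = (p - 3)*(p - 1)*(p - 5)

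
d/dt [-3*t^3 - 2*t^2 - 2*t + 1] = -9*t^2 - 4*t - 2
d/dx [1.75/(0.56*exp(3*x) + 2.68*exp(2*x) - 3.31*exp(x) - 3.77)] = (-2.94*exp(2*x) - 9.38*exp(x) + 5.7925)*exp(x)/(0.56*exp(3*x) + 2.68*exp(2*x) - 3.31*exp(x) - 3.77)^2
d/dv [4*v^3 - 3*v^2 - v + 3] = 12*v^2 - 6*v - 1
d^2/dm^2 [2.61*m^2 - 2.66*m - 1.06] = 5.22000000000000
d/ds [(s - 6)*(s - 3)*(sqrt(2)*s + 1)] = 3*sqrt(2)*s^2 - 18*sqrt(2)*s + 2*s - 9 + 18*sqrt(2)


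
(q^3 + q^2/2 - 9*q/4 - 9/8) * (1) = q^3 + q^2/2 - 9*q/4 - 9/8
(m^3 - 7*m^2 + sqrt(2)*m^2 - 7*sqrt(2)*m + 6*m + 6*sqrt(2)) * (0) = 0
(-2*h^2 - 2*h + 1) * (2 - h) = 2*h^3 - 2*h^2 - 5*h + 2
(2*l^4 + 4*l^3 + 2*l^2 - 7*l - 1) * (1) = 2*l^4 + 4*l^3 + 2*l^2 - 7*l - 1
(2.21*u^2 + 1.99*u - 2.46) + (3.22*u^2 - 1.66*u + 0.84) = 5.43*u^2 + 0.33*u - 1.62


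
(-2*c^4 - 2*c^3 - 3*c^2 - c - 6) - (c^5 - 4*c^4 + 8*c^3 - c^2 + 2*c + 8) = -c^5 + 2*c^4 - 10*c^3 - 2*c^2 - 3*c - 14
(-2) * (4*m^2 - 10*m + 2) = -8*m^2 + 20*m - 4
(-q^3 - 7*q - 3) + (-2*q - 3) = -q^3 - 9*q - 6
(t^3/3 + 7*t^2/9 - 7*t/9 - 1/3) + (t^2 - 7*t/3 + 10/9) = t^3/3 + 16*t^2/9 - 28*t/9 + 7/9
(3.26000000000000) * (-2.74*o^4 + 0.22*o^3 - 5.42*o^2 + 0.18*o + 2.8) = -8.9324*o^4 + 0.7172*o^3 - 17.6692*o^2 + 0.5868*o + 9.128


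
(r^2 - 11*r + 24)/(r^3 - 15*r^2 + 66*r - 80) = (r - 3)/(r^2 - 7*r + 10)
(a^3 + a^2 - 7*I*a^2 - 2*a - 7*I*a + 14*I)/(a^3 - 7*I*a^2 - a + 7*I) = (a + 2)/(a + 1)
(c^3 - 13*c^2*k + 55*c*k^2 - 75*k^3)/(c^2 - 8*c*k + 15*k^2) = c - 5*k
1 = 1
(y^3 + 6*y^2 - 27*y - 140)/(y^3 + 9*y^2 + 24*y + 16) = (y^2 + 2*y - 35)/(y^2 + 5*y + 4)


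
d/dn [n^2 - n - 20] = 2*n - 1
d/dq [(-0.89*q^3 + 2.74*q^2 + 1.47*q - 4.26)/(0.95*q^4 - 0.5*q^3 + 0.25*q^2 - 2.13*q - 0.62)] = (0.8455*q^6 - 5.206*q^5 - 3.042*q^4 + 21.4494*q^3 - 10.9383*q^2 - 1.2676*q - 9.9852)/(0.9025*q^8 - 0.95*q^7 + 0.725*q^6 - 4.297*q^5 + 1.0145*q^4 - 0.445*q^3 + 4.2269*q^2 + 2.6412*q + 0.3844)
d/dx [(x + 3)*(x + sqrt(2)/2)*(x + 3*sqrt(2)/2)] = 3*x^2 + 4*sqrt(2)*x + 6*x + 3/2 + 6*sqrt(2)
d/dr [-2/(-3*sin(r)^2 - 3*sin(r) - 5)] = -6*(2*sin(r) + 1)*cos(r)/(3*sin(r)^2 + 3*sin(r) + 5)^2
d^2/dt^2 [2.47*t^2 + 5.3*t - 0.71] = 4.94000000000000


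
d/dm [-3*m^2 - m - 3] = -6*m - 1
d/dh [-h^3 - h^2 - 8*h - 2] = -3*h^2 - 2*h - 8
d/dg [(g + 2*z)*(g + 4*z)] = 2*g + 6*z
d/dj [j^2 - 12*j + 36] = 2*j - 12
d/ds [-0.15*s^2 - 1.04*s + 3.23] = -0.3*s - 1.04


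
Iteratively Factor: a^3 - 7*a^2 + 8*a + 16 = (a - 4)*(a^2 - 3*a - 4) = (a - 4)*(a + 1)*(a - 4)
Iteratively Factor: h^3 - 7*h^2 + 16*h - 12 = (h - 3)*(h^2 - 4*h + 4) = (h - 3)*(h - 2)*(h - 2)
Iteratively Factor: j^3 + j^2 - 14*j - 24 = (j - 4)*(j^2 + 5*j + 6) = (j - 4)*(j + 3)*(j + 2)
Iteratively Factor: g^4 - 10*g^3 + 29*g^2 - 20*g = (g - 5)*(g^3 - 5*g^2 + 4*g) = (g - 5)*(g - 1)*(g^2 - 4*g) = (g - 5)*(g - 4)*(g - 1)*(g)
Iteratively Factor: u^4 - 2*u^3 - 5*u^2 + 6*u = (u - 3)*(u^3 + u^2 - 2*u) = (u - 3)*(u - 1)*(u^2 + 2*u) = u*(u - 3)*(u - 1)*(u + 2)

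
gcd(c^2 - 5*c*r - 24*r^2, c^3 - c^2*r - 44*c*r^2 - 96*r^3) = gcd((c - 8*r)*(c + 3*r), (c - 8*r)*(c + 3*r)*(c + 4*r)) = -c^2 + 5*c*r + 24*r^2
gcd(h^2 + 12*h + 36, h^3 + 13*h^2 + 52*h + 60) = h + 6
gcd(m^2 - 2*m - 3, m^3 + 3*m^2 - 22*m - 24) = m + 1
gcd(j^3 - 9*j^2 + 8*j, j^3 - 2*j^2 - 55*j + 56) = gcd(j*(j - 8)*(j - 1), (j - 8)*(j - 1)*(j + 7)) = j^2 - 9*j + 8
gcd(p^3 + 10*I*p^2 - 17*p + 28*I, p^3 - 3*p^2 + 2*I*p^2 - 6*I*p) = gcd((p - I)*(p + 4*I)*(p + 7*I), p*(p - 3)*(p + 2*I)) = 1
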